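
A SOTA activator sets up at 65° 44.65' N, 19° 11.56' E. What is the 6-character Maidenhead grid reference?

JP95or

Offset from 180°W / 90°S: lon 199.1927°, lat 155.7442°.
Field (20°×10°, letters A–R): lon ⌊199.1927/20⌋ = 9 → J; lat ⌊155.7442/10⌋ = 15 → P.
Square (2°×1°, digits 0–9): lon ⌊19.1927/2⌋ = 9; lat ⌊5.7442/1⌋ = 5.
Subsquare (5′×2.5′, letters a–x): lon ⌊1.1927/0.0833333⌋ = 14 → o; lat ⌊0.7442/0.0416667⌋ = 17 → r.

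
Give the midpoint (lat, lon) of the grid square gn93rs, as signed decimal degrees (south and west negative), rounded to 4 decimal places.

Field G=6, N=13: +6·20° lon, +13·10° lat → SW at lon -60°, lat 40°.
Square 9, 3: +9·2° lon, +3·1° lat → SW at lon -42°, lat 43°.
Subsquare r=17, s=18: +17·0.0833333° lon, +18·0.0416667° lat → SW at lon -40.5833°, lat 43.75°.
Cell spans 0.0833333° lon × 0.0416667° lat. Centre is SW corner plus half of each.
latitude 43.7708, longitude -40.5417.

43.7708, -40.5417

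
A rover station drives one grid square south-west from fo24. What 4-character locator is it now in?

Longitude square 2; −1 → 1.
Latitude square 4; −1 → 3.

FO13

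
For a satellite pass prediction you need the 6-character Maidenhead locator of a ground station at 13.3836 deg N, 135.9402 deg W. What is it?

CK23aj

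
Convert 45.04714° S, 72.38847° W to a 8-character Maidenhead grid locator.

Shift to the Maidenhead origin (180°W, 90°S): lon 107.61153, lat 44.95286.
Field: lon ⌊107.61153/20⌋ = 5 → F; lat ⌊44.95286/10⌋ = 4 → E.
Square: lon ⌊7.61153/2⌋ = 3; lat ⌊4.95286/1⌋ = 4.
Subsquare: lon ⌊1.61153/0.0833333⌋ = 19 → t; lat ⌊0.95286/0.0416667⌋ = 22 → w.
Extended square: lon ⌊0.02820/0.00833333⌋ = 3; lat ⌊0.03619/0.00416667⌋ = 8.

FE34tw38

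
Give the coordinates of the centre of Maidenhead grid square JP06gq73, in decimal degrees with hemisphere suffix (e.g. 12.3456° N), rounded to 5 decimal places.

Field J=9, P=15: +9·20° lon, +15·10° lat → SW at lon 0°, lat 60°.
Square 0, 6: +0·2° lon, +6·1° lat → SW at lon 0°, lat 66°.
Subsquare g=6, q=16: +6·0.0833333° lon, +16·0.0416667° lat → SW at lon 0.5°, lat 66.6667°.
Extended square 7, 3: +7·0.00833333° lon, +3·0.00416667° lat → SW at lon 0.558333°, lat 66.6792°.
Cell spans 0.00833333° lon × 0.00416667° lat. Centre is SW corner plus half of each.
latitude 66.68125° N, longitude 0.56250° E.

66.68125° N, 0.56250° E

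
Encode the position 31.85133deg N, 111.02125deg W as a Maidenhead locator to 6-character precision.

DM41lu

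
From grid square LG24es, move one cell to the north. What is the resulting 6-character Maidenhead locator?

LG24et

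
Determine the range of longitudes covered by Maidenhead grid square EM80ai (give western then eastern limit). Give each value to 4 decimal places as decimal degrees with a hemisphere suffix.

Field E=4, M=12: +4·20° lon, +12·10° lat → SW at lon -100°, lat 30°.
Square 8, 0: +8·2° lon, +0·1° lat → SW at lon -84°, lat 30°.
Subsquare a=0, i=8: +0·0.0833333° lon, +8·0.0416667° lat → SW at lon -84°, lat 30.3333°.
Cell spans 0.0833333° lon × 0.0416667° lat.
west 84.0000° W, east 83.9167° W.

84.0000° W, 83.9167° W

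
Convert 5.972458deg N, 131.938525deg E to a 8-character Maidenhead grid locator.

PJ55xx23

Shift to the Maidenhead origin (180°W, 90°S): lon 311.93853, lat 95.97246.
Field: 311.93853/20 → 15 → P, 95.97246/10 → 9 → J; chars PJ.
Square: 11.93853/2 → 5, 5.97246/1 → 5; chars 55.
Subsquare: 1.93853/0.0833333 → 23 → x, 0.97246/0.0416667 → 23 → x; chars xx.
Extended square: 0.02186/0.00833333 → 2, 0.01412/0.00416667 → 3; chars 23.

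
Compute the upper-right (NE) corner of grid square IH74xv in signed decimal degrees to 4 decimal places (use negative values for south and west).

-15.0833, -4.0000

Field I=8, H=7: +8·20° lon, +7·10° lat → SW at lon -20°, lat -20°.
Square 7, 4: +7·2° lon, +4·1° lat → SW at lon -6°, lat -16°.
Subsquare x=23, v=21: +23·0.0833333° lon, +21·0.0416667° lat → SW at lon -4.08333°, lat -15.125°.
Cell spans 0.0833333° lon × 0.0416667° lat. NE corner is SW corner plus one full cell.
latitude -15.0833, longitude -4.0000.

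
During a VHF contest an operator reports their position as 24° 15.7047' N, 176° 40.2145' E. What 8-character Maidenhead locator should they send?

Shift to the Maidenhead origin (180°W, 90°S): lon 356.67024, lat 114.26175.
Field: lon ⌊356.67024/20⌋ = 17 → R; lat ⌊114.26175/10⌋ = 11 → L.
Square: lon ⌊16.67024/2⌋ = 8; lat ⌊4.26175/1⌋ = 4.
Subsquare: lon ⌊0.67024/0.0833333⌋ = 8 → i; lat ⌊0.26175/0.0416667⌋ = 6 → g.
Extended square: lon ⌊0.00358/0.00833333⌋ = 0; lat ⌊0.01175/0.00416667⌋ = 2.

RL84ig02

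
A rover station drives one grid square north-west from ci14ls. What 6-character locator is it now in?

Longitude subsquare l = 11; −1 → 10 = k.
Latitude subsquare s = 18; +1 → 19 = t.

CI14kt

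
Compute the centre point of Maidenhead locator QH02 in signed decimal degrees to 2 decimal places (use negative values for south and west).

-17.50, 141.00

Field Q=16, H=7: +16·20° lon, +7·10° lat → SW at lon 140°, lat -20°.
Square 0, 2: +0·2° lon, +2·1° lat → SW at lon 140°, lat -18°.
Cell spans 2° lon × 1° lat. Centre is SW corner plus half of each.
latitude -17.50, longitude 141.00.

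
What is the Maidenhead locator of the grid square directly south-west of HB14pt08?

Longitude extended square 0; −1 → -1, wraps to 9, carry into subsquare.
Longitude subsquare p = 15; −1 → 14 = o.
Latitude extended square 8; −1 → 7.

HB14ot97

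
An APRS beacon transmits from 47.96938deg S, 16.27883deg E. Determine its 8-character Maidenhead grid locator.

Add 180° to longitude and 90° to latitude: 196.27883, 42.03062.
Field (20°×10°, letters A–R): lon ⌊196.27883/20⌋ = 9 → J; lat ⌊42.03062/10⌋ = 4 → E.
Square (2°×1°, digits 0–9): lon ⌊16.27883/2⌋ = 8; lat ⌊2.03062/1⌋ = 2.
Subsquare (5′×2.5′, letters a–x): lon ⌊0.27883/0.0833333⌋ = 3 → d; lat ⌊0.03062/0.0416667⌋ = 0 → a.
Extended square (30″×15″, digits 0–9): lon ⌊0.02883/0.00833333⌋ = 3; lat ⌊0.03062/0.00416667⌋ = 7.

JE82da37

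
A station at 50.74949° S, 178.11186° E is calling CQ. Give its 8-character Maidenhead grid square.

Add 180° to longitude and 90° to latitude: 358.11186, 39.25051.
Field: 358.11186/20 → 17 → R, 39.25051/10 → 3 → D; chars RD.
Square: 18.11186/2 → 9, 9.25051/1 → 9; chars 99.
Subsquare: 0.11186/0.0833333 → 1 → b, 0.25051/0.0416667 → 6 → g; chars bg.
Extended square: 0.02853/0.00833333 → 3, 0.00051/0.00416667 → 0; chars 30.

RD99bg30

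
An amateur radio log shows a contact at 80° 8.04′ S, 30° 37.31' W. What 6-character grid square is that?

Offset from 180°W / 90°S: lon 149.3782°, lat 9.8660°.
Field: lon ⌊149.3782/20⌋ = 7 → H; lat ⌊9.8660/10⌋ = 0 → A.
Square: lon ⌊9.3782/2⌋ = 4; lat ⌊9.8660/1⌋ = 9.
Subsquare: lon ⌊1.3782/0.0833333⌋ = 16 → q; lat ⌊0.8660/0.0416667⌋ = 20 → u.

HA49qu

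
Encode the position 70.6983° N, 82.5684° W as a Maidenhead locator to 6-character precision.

Add 180° to longitude and 90° to latitude: 97.4316, 160.6983.
Field: 97.4316/20 → 4 → E, 160.6983/10 → 16 → Q; chars EQ.
Square: 17.4316/2 → 8, 0.6983/1 → 0; chars 80.
Subsquare: 1.4316/0.0833333 → 17 → r, 0.6983/0.0416667 → 16 → q; chars rq.

EQ80rq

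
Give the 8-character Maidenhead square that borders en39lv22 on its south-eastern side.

Longitude extended square 2; +1 → 3.
Latitude extended square 2; −1 → 1.

EN39lv31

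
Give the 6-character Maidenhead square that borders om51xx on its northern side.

Latitude subsquare x = 23; +1 → 24, wraps to 0 = a, carry into square.
Latitude square 1; +1 → 2.
The longitude characters are unchanged.

OM52xa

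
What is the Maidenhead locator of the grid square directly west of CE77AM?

CE67xm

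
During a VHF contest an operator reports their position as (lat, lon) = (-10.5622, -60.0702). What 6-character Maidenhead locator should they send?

FH99xk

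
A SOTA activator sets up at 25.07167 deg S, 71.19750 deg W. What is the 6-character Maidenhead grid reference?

FG44jw

Add 180° to longitude and 90° to latitude: 108.8025, 64.9283.
Field: 108.8025/20 → 5 → F, 64.9283/10 → 6 → G; chars FG.
Square: 8.8025/2 → 4, 4.9283/1 → 4; chars 44.
Subsquare: 0.8025/0.0833333 → 9 → j, 0.9283/0.0416667 → 22 → w; chars jw.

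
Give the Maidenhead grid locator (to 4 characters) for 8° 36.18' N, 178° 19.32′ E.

RJ98

Add 180° to longitude and 90° to latitude: 358.32, 98.60.
Field: lon ⌊358.32/20⌋ = 17 → R; lat ⌊98.60/10⌋ = 9 → J.
Square: lon ⌊18.32/2⌋ = 9; lat ⌊8.60/1⌋ = 8.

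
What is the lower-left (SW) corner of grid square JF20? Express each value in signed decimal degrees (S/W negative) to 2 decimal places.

Field J=9, F=5: +9·20° lon, +5·10° lat → SW at lon 0°, lat -40°.
Square 2, 0: +2·2° lon, +0·1° lat → SW at lon 4°, lat -40°.
latitude -40.00, longitude 4.00.

-40.00, 4.00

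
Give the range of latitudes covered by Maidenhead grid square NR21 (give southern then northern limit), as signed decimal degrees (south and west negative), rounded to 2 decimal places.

Field N=13, R=17: +13·20° lon, +17·10° lat → SW at lon 80°, lat 80°.
Square 2, 1: +2·2° lon, +1·1° lat → SW at lon 84°, lat 81°.
Cell spans 2° lon × 1° lat.
south 81.00, north 82.00.

81.00, 82.00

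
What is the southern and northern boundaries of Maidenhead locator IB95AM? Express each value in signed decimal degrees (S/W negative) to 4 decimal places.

-74.5000, -74.4583

Field I=8, B=1: +8·20° lon, +1·10° lat → SW at lon -20°, lat -80°.
Square 9, 5: +9·2° lon, +5·1° lat → SW at lon -2°, lat -75°.
Subsquare a=0, m=12: +0·0.0833333° lon, +12·0.0416667° lat → SW at lon -2°, lat -74.5°.
Cell spans 0.0833333° lon × 0.0416667° lat.
south -74.5000, north -74.4583.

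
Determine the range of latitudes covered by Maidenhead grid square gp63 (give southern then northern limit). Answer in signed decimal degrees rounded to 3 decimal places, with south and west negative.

Field G=6, P=15: +6·20° lon, +15·10° lat → SW at lon -60°, lat 60°.
Square 6, 3: +6·2° lon, +3·1° lat → SW at lon -48°, lat 63°.
Cell spans 2° lon × 1° lat.
south 63.000, north 64.000.

63.000, 64.000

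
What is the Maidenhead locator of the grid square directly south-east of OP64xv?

OP74au

Longitude subsquare x = 23; +1 → 24, wraps to 0 = a, carry into square.
Longitude square 6; +1 → 7.
Latitude subsquare v = 21; −1 → 20 = u.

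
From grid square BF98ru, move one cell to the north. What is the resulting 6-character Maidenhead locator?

Latitude subsquare u = 20; +1 → 21 = v.
The longitude characters are unchanged.

BF98rv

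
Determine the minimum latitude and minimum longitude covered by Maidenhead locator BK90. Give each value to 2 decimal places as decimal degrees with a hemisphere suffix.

10.00° N, 142.00° W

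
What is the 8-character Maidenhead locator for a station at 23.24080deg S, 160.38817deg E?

Offset from 180°W / 90°S: lon 340.38817°, lat 66.75920°.
Field: 340.38817/20 → 17 → R, 66.75920/10 → 6 → G; chars RG.
Square: 0.38817/2 → 0, 6.75920/1 → 6; chars 06.
Subsquare: 0.38817/0.0833333 → 4 → e, 0.75920/0.0416667 → 18 → s; chars es.
Extended square: 0.05484/0.00833333 → 6, 0.00920/0.00416667 → 2; chars 62.

RG06es62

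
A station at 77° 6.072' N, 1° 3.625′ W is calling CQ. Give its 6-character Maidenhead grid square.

IQ97lc

Offset from 180°W / 90°S: lon 178.9396°, lat 167.1012°.
Field (20°×10°, letters A–R): 178.9396/20 → 8 → I, 167.1012/10 → 16 → Q; chars IQ.
Square (2°×1°, digits 0–9): 18.9396/2 → 9, 7.1012/1 → 7; chars 97.
Subsquare (5′×2.5′, letters a–x): 0.9396/0.0833333 → 11 → l, 0.1012/0.0416667 → 2 → c; chars lc.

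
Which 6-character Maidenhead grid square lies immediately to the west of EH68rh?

EH68qh

Longitude subsquare r = 17; −1 → 16 = q.
The latitude characters are unchanged.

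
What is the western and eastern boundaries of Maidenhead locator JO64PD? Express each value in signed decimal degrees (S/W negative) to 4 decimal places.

Field J=9, O=14: +9·20° lon, +14·10° lat → SW at lon 0°, lat 50°.
Square 6, 4: +6·2° lon, +4·1° lat → SW at lon 12°, lat 54°.
Subsquare p=15, d=3: +15·0.0833333° lon, +3·0.0416667° lat → SW at lon 13.25°, lat 54.125°.
Cell spans 0.0833333° lon × 0.0416667° lat.
west 13.2500, east 13.3333.

13.2500, 13.3333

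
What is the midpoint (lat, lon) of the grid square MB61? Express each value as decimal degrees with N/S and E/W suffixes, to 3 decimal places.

78.500° S, 73.000° E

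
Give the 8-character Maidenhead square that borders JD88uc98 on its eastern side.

JD88vc08

Longitude extended square 9; +1 → 10, wraps to 0, carry into subsquare.
Longitude subsquare u = 20; +1 → 21 = v.
The latitude characters are unchanged.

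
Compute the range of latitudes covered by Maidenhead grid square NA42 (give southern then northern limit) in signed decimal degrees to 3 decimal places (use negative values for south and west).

Field N=13, A=0: +13·20° lon, +0·10° lat → SW at lon 80°, lat -90°.
Square 4, 2: +4·2° lon, +2·1° lat → SW at lon 88°, lat -88°.
Cell spans 2° lon × 1° lat.
south -88.000, north -87.000.

-88.000, -87.000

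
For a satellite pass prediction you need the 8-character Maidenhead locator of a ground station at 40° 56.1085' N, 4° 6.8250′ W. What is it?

IN70ww64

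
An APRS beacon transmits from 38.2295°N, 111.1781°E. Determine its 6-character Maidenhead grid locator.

Add 180° to longitude and 90° to latitude: 291.1781, 128.2295.
Field: 291.1781/20 → 14 → O, 128.2295/10 → 12 → M; chars OM.
Square: 11.1781/2 → 5, 8.2295/1 → 8; chars 58.
Subsquare: 1.1781/0.0833333 → 14 → o, 0.2295/0.0416667 → 5 → f; chars of.

OM58of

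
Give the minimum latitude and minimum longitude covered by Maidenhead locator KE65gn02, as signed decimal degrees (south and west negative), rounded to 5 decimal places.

-44.45000, 32.50000

Field K=10, E=4: +10·20° lon, +4·10° lat → SW at lon 20°, lat -50°.
Square 6, 5: +6·2° lon, +5·1° lat → SW at lon 32°, lat -45°.
Subsquare g=6, n=13: +6·0.0833333° lon, +13·0.0416667° lat → SW at lon 32.5°, lat -44.4583°.
Extended square 0, 2: +0·0.00833333° lon, +2·0.00416667° lat → SW at lon 32.5°, lat -44.45°.
latitude -44.45000, longitude 32.50000.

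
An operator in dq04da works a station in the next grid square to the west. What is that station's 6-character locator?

Longitude subsquare d = 3; −1 → 2 = c.
The latitude characters are unchanged.

DQ04ca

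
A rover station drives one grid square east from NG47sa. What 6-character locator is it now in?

NG47ta

Longitude subsquare s = 18; +1 → 19 = t.
The latitude characters are unchanged.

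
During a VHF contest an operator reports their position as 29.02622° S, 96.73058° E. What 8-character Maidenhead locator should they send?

Offset from 180°W / 90°S: lon 276.73058°, lat 60.97378°.
Field: 276.73058/20 → 13 → N, 60.97378/10 → 6 → G; chars NG.
Square: 16.73058/2 → 8, 0.97378/1 → 0; chars 80.
Subsquare: 0.73058/0.0833333 → 8 → i, 0.97378/0.0416667 → 23 → x; chars ix.
Extended square: 0.06391/0.00833333 → 7, 0.01545/0.00416667 → 3; chars 73.

NG80ix73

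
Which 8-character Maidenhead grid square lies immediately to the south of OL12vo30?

OL12vn39

Latitude extended square 0; −1 → -1, wraps to 9, carry into subsquare.
Latitude subsquare o = 14; −1 → 13 = n.
The longitude characters are unchanged.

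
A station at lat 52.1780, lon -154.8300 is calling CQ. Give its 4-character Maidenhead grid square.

BO22

Add 180° to longitude and 90° to latitude: 25.17, 142.18.
Field: 25.17/20 → 1 → B, 142.18/10 → 14 → O; chars BO.
Square: 5.17/2 → 2, 2.18/1 → 2; chars 22.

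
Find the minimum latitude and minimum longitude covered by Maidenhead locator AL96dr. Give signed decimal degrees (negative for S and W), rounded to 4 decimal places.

26.7083, -161.7500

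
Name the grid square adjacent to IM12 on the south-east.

Longitude square 1; +1 → 2.
Latitude square 2; −1 → 1.

IM21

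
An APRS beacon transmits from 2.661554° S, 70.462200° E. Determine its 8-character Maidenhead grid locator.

MI57fi51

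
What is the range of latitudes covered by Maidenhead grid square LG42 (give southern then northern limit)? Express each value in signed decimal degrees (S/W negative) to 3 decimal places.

-28.000, -27.000

Field L=11, G=6: +11·20° lon, +6·10° lat → SW at lon 40°, lat -30°.
Square 4, 2: +4·2° lon, +2·1° lat → SW at lon 48°, lat -28°.
Cell spans 2° lon × 1° lat.
south -28.000, north -27.000.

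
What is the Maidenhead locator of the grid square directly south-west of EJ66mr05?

Longitude extended square 0; −1 → -1, wraps to 9, carry into subsquare.
Longitude subsquare m = 12; −1 → 11 = l.
Latitude extended square 5; −1 → 4.

EJ66lr94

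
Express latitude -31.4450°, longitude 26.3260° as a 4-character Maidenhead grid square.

Offset from 180°W / 90°S: lon 206.33°, lat 58.55°.
Field: 206.33/20 → 10 → K, 58.55/10 → 5 → F; chars KF.
Square: 6.33/2 → 3, 8.55/1 → 8; chars 38.

KF38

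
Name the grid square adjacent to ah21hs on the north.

AH21ht

Latitude subsquare s = 18; +1 → 19 = t.
The longitude characters are unchanged.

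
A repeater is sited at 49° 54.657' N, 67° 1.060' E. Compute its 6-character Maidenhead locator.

Add 180° to longitude and 90° to latitude: 247.0177, 139.9110.
Field (20°×10°, letters A–R): 247.0177/20 → 12 → M, 139.9110/10 → 13 → N; chars MN.
Square (2°×1°, digits 0–9): 7.0177/2 → 3, 9.9110/1 → 9; chars 39.
Subsquare (5′×2.5′, letters a–x): 1.0177/0.0833333 → 12 → m, 0.9110/0.0416667 → 21 → v; chars mv.

MN39mv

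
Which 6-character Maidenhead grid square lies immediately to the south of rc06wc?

RC06wb

Latitude subsquare c = 2; −1 → 1 = b.
The longitude characters are unchanged.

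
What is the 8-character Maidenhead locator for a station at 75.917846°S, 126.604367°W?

Add 180° to longitude and 90° to latitude: 53.39563, 14.08215.
Field: lon ⌊53.39563/20⌋ = 2 → C; lat ⌊14.08215/10⌋ = 1 → B.
Square: lon ⌊13.39563/2⌋ = 6; lat ⌊4.08215/1⌋ = 4.
Subsquare: lon ⌊1.39563/0.0833333⌋ = 16 → q; lat ⌊0.08215/0.0416667⌋ = 1 → b.
Extended square: lon ⌊0.06230/0.00833333⌋ = 7; lat ⌊0.04049/0.00416667⌋ = 9.

CB64qb79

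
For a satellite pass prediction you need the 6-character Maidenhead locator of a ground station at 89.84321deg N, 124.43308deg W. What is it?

CR79su

Offset from 180°W / 90°S: lon 55.5669°, lat 179.8432°.
Field (20°×10°, letters A–R): lon ⌊55.5669/20⌋ = 2 → C; lat ⌊179.8432/10⌋ = 17 → R.
Square (2°×1°, digits 0–9): lon ⌊15.5669/2⌋ = 7; lat ⌊9.8432/1⌋ = 9.
Subsquare (5′×2.5′, letters a–x): lon ⌊1.5669/0.0833333⌋ = 18 → s; lat ⌊0.8432/0.0416667⌋ = 20 → u.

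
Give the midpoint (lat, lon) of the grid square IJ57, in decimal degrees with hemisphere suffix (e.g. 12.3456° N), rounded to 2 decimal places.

7.50° N, 9.00° W

Field I=8, J=9: +8·20° lon, +9·10° lat → SW at lon -20°, lat 0°.
Square 5, 7: +5·2° lon, +7·1° lat → SW at lon -10°, lat 7°.
Cell spans 2° lon × 1° lat. Centre is SW corner plus half of each.
latitude 7.50° N, longitude 9.00° W.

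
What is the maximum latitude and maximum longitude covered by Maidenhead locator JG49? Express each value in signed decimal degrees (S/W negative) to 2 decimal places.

-20.00, 10.00

Field J=9, G=6: +9·20° lon, +6·10° lat → SW at lon 0°, lat -30°.
Square 4, 9: +4·2° lon, +9·1° lat → SW at lon 8°, lat -21°.
Cell spans 2° lon × 1° lat. NE corner is SW corner plus one full cell.
latitude -20.00, longitude 10.00.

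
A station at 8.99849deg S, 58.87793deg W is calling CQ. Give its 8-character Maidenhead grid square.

Offset from 180°W / 90°S: lon 121.12207°, lat 81.00151°.
Field (20°×10°, letters A–R): 121.12207/20 → 6 → G, 81.00151/10 → 8 → I; chars GI.
Square (2°×1°, digits 0–9): 1.12207/2 → 0, 1.00151/1 → 1; chars 01.
Subsquare (5′×2.5′, letters a–x): 1.12207/0.0833333 → 13 → n, 0.00151/0.0416667 → 0 → a; chars na.
Extended square (30″×15″, digits 0–9): 0.03874/0.00833333 → 4, 0.00151/0.00416667 → 0; chars 40.

GI01na40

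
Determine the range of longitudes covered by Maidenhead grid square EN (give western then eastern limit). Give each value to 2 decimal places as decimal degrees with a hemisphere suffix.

100.00° W, 80.00° W

Field E=4, N=13: +4·20° lon, +13·10° lat → SW at lon -100°, lat 40°.
Cell spans 20° lon × 10° lat.
west 100.00° W, east 80.00° W.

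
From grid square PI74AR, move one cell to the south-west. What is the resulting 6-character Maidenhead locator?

Longitude subsquare a = 0; −1 → -1, wraps to 23 = x, carry into square.
Longitude square 7; −1 → 6.
Latitude subsquare r = 17; −1 → 16 = q.

PI64xq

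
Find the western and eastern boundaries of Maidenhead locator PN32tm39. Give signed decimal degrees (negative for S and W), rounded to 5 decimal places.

127.60833, 127.61667

Field P=15, N=13: +15·20° lon, +13·10° lat → SW at lon 120°, lat 40°.
Square 3, 2: +3·2° lon, +2·1° lat → SW at lon 126°, lat 42°.
Subsquare t=19, m=12: +19·0.0833333° lon, +12·0.0416667° lat → SW at lon 127.583°, lat 42.5°.
Extended square 3, 9: +3·0.00833333° lon, +9·0.00416667° lat → SW at lon 127.608°, lat 42.5375°.
Cell spans 0.00833333° lon × 0.00416667° lat.
west 127.60833, east 127.61667.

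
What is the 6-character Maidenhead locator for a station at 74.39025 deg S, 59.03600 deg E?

LB95mo

Shift to the Maidenhead origin (180°W, 90°S): lon 239.0360, lat 15.6098.
Field: lon ⌊239.0360/20⌋ = 11 → L; lat ⌊15.6098/10⌋ = 1 → B.
Square: lon ⌊19.0360/2⌋ = 9; lat ⌊5.6098/1⌋ = 5.
Subsquare: lon ⌊1.0360/0.0833333⌋ = 12 → m; lat ⌊0.6098/0.0416667⌋ = 14 → o.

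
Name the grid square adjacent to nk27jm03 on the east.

Longitude extended square 0; +1 → 1.
The latitude characters are unchanged.

NK27jm13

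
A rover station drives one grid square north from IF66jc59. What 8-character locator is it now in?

Latitude extended square 9; +1 → 10, wraps to 0, carry into subsquare.
Latitude subsquare c = 2; +1 → 3 = d.
The longitude characters are unchanged.

IF66jd50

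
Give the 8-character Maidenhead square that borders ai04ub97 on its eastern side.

Longitude extended square 9; +1 → 10, wraps to 0, carry into subsquare.
Longitude subsquare u = 20; +1 → 21 = v.
The latitude characters are unchanged.

AI04vb07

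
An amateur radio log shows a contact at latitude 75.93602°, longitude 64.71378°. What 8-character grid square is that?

Add 180° to longitude and 90° to latitude: 244.71378, 165.93602.
Field: lon ⌊244.71378/20⌋ = 12 → M; lat ⌊165.93602/10⌋ = 16 → Q.
Square: lon ⌊4.71378/2⌋ = 2; lat ⌊5.93602/1⌋ = 5.
Subsquare: lon ⌊0.71378/0.0833333⌋ = 8 → i; lat ⌊0.93602/0.0416667⌋ = 22 → w.
Extended square: lon ⌊0.04711/0.00833333⌋ = 5; lat ⌊0.01935/0.00416667⌋ = 4.

MQ25iw54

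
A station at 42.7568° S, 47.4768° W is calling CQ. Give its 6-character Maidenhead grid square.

GE67gf

Shift to the Maidenhead origin (180°W, 90°S): lon 132.5232, lat 47.2432.
Field: 132.5232/20 → 6 → G, 47.2432/10 → 4 → E; chars GE.
Square: 12.5232/2 → 6, 7.2432/1 → 7; chars 67.
Subsquare: 0.5232/0.0833333 → 6 → g, 0.2432/0.0416667 → 5 → f; chars gf.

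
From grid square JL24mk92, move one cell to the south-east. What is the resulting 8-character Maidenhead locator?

Longitude extended square 9; +1 → 10, wraps to 0, carry into subsquare.
Longitude subsquare m = 12; +1 → 13 = n.
Latitude extended square 2; −1 → 1.

JL24nk01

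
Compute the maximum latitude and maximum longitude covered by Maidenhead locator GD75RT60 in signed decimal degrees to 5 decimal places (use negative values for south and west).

-54.20417, -44.52500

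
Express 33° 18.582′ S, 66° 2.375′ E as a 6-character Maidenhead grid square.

MF36aq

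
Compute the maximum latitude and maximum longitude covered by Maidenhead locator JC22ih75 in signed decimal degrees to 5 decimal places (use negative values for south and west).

-67.68333, 4.73333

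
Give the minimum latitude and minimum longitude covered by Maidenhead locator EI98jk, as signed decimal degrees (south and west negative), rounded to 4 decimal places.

-1.5833, -81.2500

Field E=4, I=8: +4·20° lon, +8·10° lat → SW at lon -100°, lat -10°.
Square 9, 8: +9·2° lon, +8·1° lat → SW at lon -82°, lat -2°.
Subsquare j=9, k=10: +9·0.0833333° lon, +10·0.0416667° lat → SW at lon -81.25°, lat -1.58333°.
latitude -1.5833, longitude -81.2500.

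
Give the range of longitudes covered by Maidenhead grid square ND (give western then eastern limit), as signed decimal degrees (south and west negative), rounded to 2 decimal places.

Field N=13, D=3: +13·20° lon, +3·10° lat → SW at lon 80°, lat -60°.
Cell spans 20° lon × 10° lat.
west 80.00, east 100.00.

80.00, 100.00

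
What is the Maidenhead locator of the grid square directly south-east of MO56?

MO65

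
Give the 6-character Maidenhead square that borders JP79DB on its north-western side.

Longitude subsquare d = 3; −1 → 2 = c.
Latitude subsquare b = 1; +1 → 2 = c.

JP79cc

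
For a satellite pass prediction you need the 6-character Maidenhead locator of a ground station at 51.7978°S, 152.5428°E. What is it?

QD68ge

Offset from 180°W / 90°S: lon 332.5428°, lat 38.2022°.
Field: 332.5428/20 → 16 → Q, 38.2022/10 → 3 → D; chars QD.
Square: 12.5428/2 → 6, 8.2022/1 → 8; chars 68.
Subsquare: 0.5428/0.0833333 → 6 → g, 0.2022/0.0416667 → 4 → e; chars ge.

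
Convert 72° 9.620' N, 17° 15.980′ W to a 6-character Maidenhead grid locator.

IQ12id

Shift to the Maidenhead origin (180°W, 90°S): lon 162.7337, lat 162.1603.
Field (20°×10°, letters A–R): lon ⌊162.7337/20⌋ = 8 → I; lat ⌊162.1603/10⌋ = 16 → Q.
Square (2°×1°, digits 0–9): lon ⌊2.7337/2⌋ = 1; lat ⌊2.1603/1⌋ = 2.
Subsquare (5′×2.5′, letters a–x): lon ⌊0.7337/0.0833333⌋ = 8 → i; lat ⌊0.1603/0.0416667⌋ = 3 → d.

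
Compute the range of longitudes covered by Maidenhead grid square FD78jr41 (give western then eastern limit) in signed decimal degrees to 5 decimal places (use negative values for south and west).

Field F=5, D=3: +5·20° lon, +3·10° lat → SW at lon -80°, lat -60°.
Square 7, 8: +7·2° lon, +8·1° lat → SW at lon -66°, lat -52°.
Subsquare j=9, r=17: +9·0.0833333° lon, +17·0.0416667° lat → SW at lon -65.25°, lat -51.2917°.
Extended square 4, 1: +4·0.00833333° lon, +1·0.00416667° lat → SW at lon -65.2167°, lat -51.2875°.
Cell spans 0.00833333° lon × 0.00416667° lat.
west -65.21667, east -65.20833.

-65.21667, -65.20833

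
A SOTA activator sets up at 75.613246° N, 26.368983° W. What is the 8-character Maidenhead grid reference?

HQ65to57

Shift to the Maidenhead origin (180°W, 90°S): lon 153.63102, lat 165.61325.
Field: 153.63102/20 → 7 → H, 165.61325/10 → 16 → Q; chars HQ.
Square: 13.63102/2 → 6, 5.61325/1 → 5; chars 65.
Subsquare: 1.63102/0.0833333 → 19 → t, 0.61325/0.0416667 → 14 → o; chars to.
Extended square: 0.04768/0.00833333 → 5, 0.02991/0.00416667 → 7; chars 57.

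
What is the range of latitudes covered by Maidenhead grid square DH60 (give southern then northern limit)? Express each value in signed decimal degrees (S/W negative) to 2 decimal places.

-20.00, -19.00

Field D=3, H=7: +3·20° lon, +7·10° lat → SW at lon -120°, lat -20°.
Square 6, 0: +6·2° lon, +0·1° lat → SW at lon -108°, lat -20°.
Cell spans 2° lon × 1° lat.
south -20.00, north -19.00.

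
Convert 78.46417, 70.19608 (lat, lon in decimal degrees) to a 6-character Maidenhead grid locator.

MQ58cl

Add 180° to longitude and 90° to latitude: 250.1961, 168.4642.
Field: lon ⌊250.1961/20⌋ = 12 → M; lat ⌊168.4642/10⌋ = 16 → Q.
Square: lon ⌊10.1961/2⌋ = 5; lat ⌊8.4642/1⌋ = 8.
Subsquare: lon ⌊0.1961/0.0833333⌋ = 2 → c; lat ⌊0.4642/0.0416667⌋ = 11 → l.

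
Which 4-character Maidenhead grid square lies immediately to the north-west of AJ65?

AJ56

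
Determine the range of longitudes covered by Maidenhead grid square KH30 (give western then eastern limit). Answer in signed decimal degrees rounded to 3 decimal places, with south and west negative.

26.000, 28.000

Field K=10, H=7: +10·20° lon, +7·10° lat → SW at lon 20°, lat -20°.
Square 3, 0: +3·2° lon, +0·1° lat → SW at lon 26°, lat -20°.
Cell spans 2° lon × 1° lat.
west 26.000, east 28.000.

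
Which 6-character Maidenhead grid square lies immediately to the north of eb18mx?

Latitude subsquare x = 23; +1 → 24, wraps to 0 = a, carry into square.
Latitude square 8; +1 → 9.
The longitude characters are unchanged.

EB19ma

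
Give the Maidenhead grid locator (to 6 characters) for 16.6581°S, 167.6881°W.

AH63di

Add 180° to longitude and 90° to latitude: 12.3119, 73.3419.
Field: 12.3119/20 → 0 → A, 73.3419/10 → 7 → H; chars AH.
Square: 12.3119/2 → 6, 3.3419/1 → 3; chars 63.
Subsquare: 0.3119/0.0833333 → 3 → d, 0.3419/0.0416667 → 8 → i; chars di.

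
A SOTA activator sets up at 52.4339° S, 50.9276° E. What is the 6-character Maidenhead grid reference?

Add 180° to longitude and 90° to latitude: 230.9276, 37.5661.
Field (20°×10°, letters A–R): 230.9276/20 → 11 → L, 37.5661/10 → 3 → D; chars LD.
Square (2°×1°, digits 0–9): 10.9276/2 → 5, 7.5661/1 → 7; chars 57.
Subsquare (5′×2.5′, letters a–x): 0.9276/0.0833333 → 11 → l, 0.5661/0.0416667 → 13 → n; chars ln.

LD57ln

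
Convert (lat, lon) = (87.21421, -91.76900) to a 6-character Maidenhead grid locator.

ER47cf

Add 180° to longitude and 90° to latitude: 88.2310, 177.2142.
Field (20°×10°, letters A–R): lon ⌊88.2310/20⌋ = 4 → E; lat ⌊177.2142/10⌋ = 17 → R.
Square (2°×1°, digits 0–9): lon ⌊8.2310/2⌋ = 4; lat ⌊7.2142/1⌋ = 7.
Subsquare (5′×2.5′, letters a–x): lon ⌊0.2310/0.0833333⌋ = 2 → c; lat ⌊0.2142/0.0416667⌋ = 5 → f.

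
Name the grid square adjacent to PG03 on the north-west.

OG94

Longitude square 0; −1 → -1, wraps to 9, carry into field.
Longitude field P = 15; −1 → 14 = O.
Latitude square 3; +1 → 4.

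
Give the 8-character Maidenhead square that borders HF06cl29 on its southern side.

HF06cl28

Latitude extended square 9; −1 → 8.
The longitude characters are unchanged.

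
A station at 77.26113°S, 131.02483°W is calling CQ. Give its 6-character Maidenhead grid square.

Shift to the Maidenhead origin (180°W, 90°S): lon 48.9752, lat 12.7389.
Field: 48.9752/20 → 2 → C, 12.7389/10 → 1 → B; chars CB.
Square: 8.9752/2 → 4, 2.7389/1 → 2; chars 42.
Subsquare: 0.9752/0.0833333 → 11 → l, 0.7389/0.0416667 → 17 → r; chars lr.

CB42lr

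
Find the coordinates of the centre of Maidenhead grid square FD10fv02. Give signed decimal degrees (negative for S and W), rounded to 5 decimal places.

Field F=5, D=3: +5·20° lon, +3·10° lat → SW at lon -80°, lat -60°.
Square 1, 0: +1·2° lon, +0·1° lat → SW at lon -78°, lat -60°.
Subsquare f=5, v=21: +5·0.0833333° lon, +21·0.0416667° lat → SW at lon -77.5833°, lat -59.125°.
Extended square 0, 2: +0·0.00833333° lon, +2·0.00416667° lat → SW at lon -77.5833°, lat -59.1167°.
Cell spans 0.00833333° lon × 0.00416667° lat. Centre is SW corner plus half of each.
latitude -59.11458, longitude -77.57917.

-59.11458, -77.57917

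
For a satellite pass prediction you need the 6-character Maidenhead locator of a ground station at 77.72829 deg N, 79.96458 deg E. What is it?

MQ97xr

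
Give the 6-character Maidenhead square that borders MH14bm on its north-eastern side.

MH14cn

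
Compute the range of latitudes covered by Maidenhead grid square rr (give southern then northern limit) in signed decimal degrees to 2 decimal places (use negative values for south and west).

80.00, 90.00

Field R=17, R=17: +17·20° lon, +17·10° lat → SW at lon 160°, lat 80°.
Cell spans 20° lon × 10° lat.
south 80.00, north 90.00.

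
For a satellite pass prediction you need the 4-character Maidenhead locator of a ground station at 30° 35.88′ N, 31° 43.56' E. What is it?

KM50

Shift to the Maidenhead origin (180°W, 90°S): lon 211.73, lat 120.60.
Field (20°×10°, letters A–R): lon ⌊211.73/20⌋ = 10 → K; lat ⌊120.60/10⌋ = 12 → M.
Square (2°×1°, digits 0–9): lon ⌊11.73/2⌋ = 5; lat ⌊0.60/1⌋ = 0.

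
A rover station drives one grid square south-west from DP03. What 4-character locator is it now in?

CP92

Longitude square 0; −1 → -1, wraps to 9, carry into field.
Longitude field D = 3; −1 → 2 = C.
Latitude square 3; −1 → 2.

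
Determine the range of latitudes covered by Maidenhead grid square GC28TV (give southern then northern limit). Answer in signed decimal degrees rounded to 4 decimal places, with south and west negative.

-61.1250, -61.0833

Field G=6, C=2: +6·20° lon, +2·10° lat → SW at lon -60°, lat -70°.
Square 2, 8: +2·2° lon, +8·1° lat → SW at lon -56°, lat -62°.
Subsquare t=19, v=21: +19·0.0833333° lon, +21·0.0416667° lat → SW at lon -54.4167°, lat -61.125°.
Cell spans 0.0833333° lon × 0.0416667° lat.
south -61.1250, north -61.0833.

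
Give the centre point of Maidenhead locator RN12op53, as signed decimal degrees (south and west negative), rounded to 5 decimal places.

Field R=17, N=13: +17·20° lon, +13·10° lat → SW at lon 160°, lat 40°.
Square 1, 2: +1·2° lon, +2·1° lat → SW at lon 162°, lat 42°.
Subsquare o=14, p=15: +14·0.0833333° lon, +15·0.0416667° lat → SW at lon 163.167°, lat 42.625°.
Extended square 5, 3: +5·0.00833333° lon, +3·0.00416667° lat → SW at lon 163.208°, lat 42.6375°.
Cell spans 0.00833333° lon × 0.00416667° lat. Centre is SW corner plus half of each.
latitude 42.63958, longitude 163.21250.

42.63958, 163.21250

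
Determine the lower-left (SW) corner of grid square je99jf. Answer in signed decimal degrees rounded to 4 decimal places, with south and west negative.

-40.7917, 18.7500

Field J=9, E=4: +9·20° lon, +4·10° lat → SW at lon 0°, lat -50°.
Square 9, 9: +9·2° lon, +9·1° lat → SW at lon 18°, lat -41°.
Subsquare j=9, f=5: +9·0.0833333° lon, +5·0.0416667° lat → SW at lon 18.75°, lat -40.7917°.
latitude -40.7917, longitude 18.7500.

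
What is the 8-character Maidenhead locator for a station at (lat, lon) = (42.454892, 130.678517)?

PN52ik19

Add 180° to longitude and 90° to latitude: 310.67852, 132.45489.
Field: lon ⌊310.67852/20⌋ = 15 → P; lat ⌊132.45489/10⌋ = 13 → N.
Square: lon ⌊10.67852/2⌋ = 5; lat ⌊2.45489/1⌋ = 2.
Subsquare: lon ⌊0.67852/0.0833333⌋ = 8 → i; lat ⌊0.45489/0.0416667⌋ = 10 → k.
Extended square: lon ⌊0.01185/0.00833333⌋ = 1; lat ⌊0.03823/0.00416667⌋ = 9.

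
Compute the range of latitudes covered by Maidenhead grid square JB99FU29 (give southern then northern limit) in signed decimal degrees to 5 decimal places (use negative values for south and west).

-70.12917, -70.12500

Field J=9, B=1: +9·20° lon, +1·10° lat → SW at lon 0°, lat -80°.
Square 9, 9: +9·2° lon, +9·1° lat → SW at lon 18°, lat -71°.
Subsquare f=5, u=20: +5·0.0833333° lon, +20·0.0416667° lat → SW at lon 18.4167°, lat -70.1667°.
Extended square 2, 9: +2·0.00833333° lon, +9·0.00416667° lat → SW at lon 18.4333°, lat -70.1292°.
Cell spans 0.00833333° lon × 0.00416667° lat.
south -70.12917, north -70.12500.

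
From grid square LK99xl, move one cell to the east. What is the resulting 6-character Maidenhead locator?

MK09al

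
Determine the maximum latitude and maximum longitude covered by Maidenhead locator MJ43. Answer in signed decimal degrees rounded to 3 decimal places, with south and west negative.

Field M=12, J=9: +12·20° lon, +9·10° lat → SW at lon 60°, lat 0°.
Square 4, 3: +4·2° lon, +3·1° lat → SW at lon 68°, lat 3°.
Cell spans 2° lon × 1° lat. NE corner is SW corner plus one full cell.
latitude 4.000, longitude 70.000.

4.000, 70.000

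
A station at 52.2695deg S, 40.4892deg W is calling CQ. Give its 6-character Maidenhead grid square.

GD97sr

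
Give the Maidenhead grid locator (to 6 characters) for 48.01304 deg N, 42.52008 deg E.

LN18ga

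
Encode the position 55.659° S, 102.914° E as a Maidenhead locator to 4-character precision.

Shift to the Maidenhead origin (180°W, 90°S): lon 282.91, lat 34.34.
Field: lon ⌊282.91/20⌋ = 14 → O; lat ⌊34.34/10⌋ = 3 → D.
Square: lon ⌊2.91/2⌋ = 1; lat ⌊4.34/1⌋ = 4.

OD14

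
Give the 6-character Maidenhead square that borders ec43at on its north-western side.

EC33xu

Longitude subsquare a = 0; −1 → -1, wraps to 23 = x, carry into square.
Longitude square 4; −1 → 3.
Latitude subsquare t = 19; +1 → 20 = u.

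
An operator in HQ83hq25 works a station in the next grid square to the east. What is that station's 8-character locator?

HQ83hq35

Longitude extended square 2; +1 → 3.
The latitude characters are unchanged.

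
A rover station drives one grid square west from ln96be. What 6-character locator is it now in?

Longitude subsquare b = 1; −1 → 0 = a.
The latitude characters are unchanged.

LN96ae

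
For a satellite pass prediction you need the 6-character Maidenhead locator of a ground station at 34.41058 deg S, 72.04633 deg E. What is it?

MF65ao

Shift to the Maidenhead origin (180°W, 90°S): lon 252.0463, lat 55.5894.
Field: 252.0463/20 → 12 → M, 55.5894/10 → 5 → F; chars MF.
Square: 12.0463/2 → 6, 5.5894/1 → 5; chars 65.
Subsquare: 0.0463/0.0833333 → 0 → a, 0.5894/0.0416667 → 14 → o; chars ao.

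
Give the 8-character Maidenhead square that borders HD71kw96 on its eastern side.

HD71lw06

Longitude extended square 9; +1 → 10, wraps to 0, carry into subsquare.
Longitude subsquare k = 10; +1 → 11 = l.
The latitude characters are unchanged.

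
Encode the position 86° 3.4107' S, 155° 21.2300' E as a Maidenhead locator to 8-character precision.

Offset from 180°W / 90°S: lon 335.35383°, lat 3.94316°.
Field: lon ⌊335.35383/20⌋ = 16 → Q; lat ⌊3.94316/10⌋ = 0 → A.
Square: lon ⌊15.35383/2⌋ = 7; lat ⌊3.94316/1⌋ = 3.
Subsquare: lon ⌊1.35383/0.0833333⌋ = 16 → q; lat ⌊0.94316/0.0416667⌋ = 22 → w.
Extended square: lon ⌊0.02050/0.00833333⌋ = 2; lat ⌊0.02649/0.00416667⌋ = 6.

QA73qw26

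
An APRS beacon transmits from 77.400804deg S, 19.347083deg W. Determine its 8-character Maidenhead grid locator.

Shift to the Maidenhead origin (180°W, 90°S): lon 160.65292, lat 12.59920.
Field: 160.65292/20 → 8 → I, 12.59920/10 → 1 → B; chars IB.
Square: 0.65292/2 → 0, 2.59920/1 → 2; chars 02.
Subsquare: 0.65292/0.0833333 → 7 → h, 0.59920/0.0416667 → 14 → o; chars ho.
Extended square: 0.06958/0.00833333 → 8, 0.01586/0.00416667 → 3; chars 83.

IB02ho83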